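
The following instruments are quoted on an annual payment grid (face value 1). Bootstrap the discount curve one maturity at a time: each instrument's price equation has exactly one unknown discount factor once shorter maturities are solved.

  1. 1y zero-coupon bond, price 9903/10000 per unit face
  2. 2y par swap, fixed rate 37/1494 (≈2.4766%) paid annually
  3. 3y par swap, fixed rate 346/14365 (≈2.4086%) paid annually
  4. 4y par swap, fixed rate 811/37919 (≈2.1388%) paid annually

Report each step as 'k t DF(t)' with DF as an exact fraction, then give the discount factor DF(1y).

1 1 9903/10000
2 2 9519/10000
3 3 2327/2500
4 4 9189/10000
DF(1y) = 9903/10000 ≈ 0.990300

step 1 [1y] zero: DF = P = 9903/10000 ≈ 0.990300
step 2 [2y] swap r/1=37/1494: DF=(1 − 37/1494·(0.990300))/(1+37/1494) = 9519/10000 ≈ 0.951900
step 3 [3y] swap r/1=346/14365: DF=(1 − 346/14365·(0.990300+0.951900))/(1+346/14365) = 2327/2500 ≈ 0.930800
step 4 [4y] swap r/1=811/37919: DF=(1 − 811/37919·(0.990300+0.951900+0.930800))/(1+811/37919) = 9189/10000 ≈ 0.918900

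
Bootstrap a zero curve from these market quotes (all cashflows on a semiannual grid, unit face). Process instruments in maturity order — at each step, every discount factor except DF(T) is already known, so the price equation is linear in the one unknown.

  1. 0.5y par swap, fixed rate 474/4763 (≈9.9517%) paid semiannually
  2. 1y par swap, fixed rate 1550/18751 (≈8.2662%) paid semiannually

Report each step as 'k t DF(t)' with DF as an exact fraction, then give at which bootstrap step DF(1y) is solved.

1 1/2 4763/5000
2 1 369/400
DF(1y) is solved at step 2

step 1 [0.5y] swap r/2=237/4763: DF=(1 − 237/4763·(0))/(1+237/4763) = 4763/5000 ≈ 0.952600
step 2 [1y] swap r/2=775/18751: DF=(1 − 775/18751·(0.952600))/(1+775/18751) = 369/400 ≈ 0.922500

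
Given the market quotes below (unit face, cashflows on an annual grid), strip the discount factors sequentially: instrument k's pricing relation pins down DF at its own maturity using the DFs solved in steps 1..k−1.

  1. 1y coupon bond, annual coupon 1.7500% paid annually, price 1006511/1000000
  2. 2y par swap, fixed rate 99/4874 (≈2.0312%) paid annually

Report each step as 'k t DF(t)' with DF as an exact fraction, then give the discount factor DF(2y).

step 1 [1y] bond c/1=7/400: DF=(1006511/1000000 − 7/400·(0))/(1+7/400) = 2473/2500 ≈ 0.989200
step 2 [2y] swap r/1=99/4874: DF=(1 − 99/4874·(0.989200))/(1+99/4874) = 2401/2500 ≈ 0.960400

1 1 2473/2500
2 2 2401/2500
DF(2y) = 2401/2500 ≈ 0.960400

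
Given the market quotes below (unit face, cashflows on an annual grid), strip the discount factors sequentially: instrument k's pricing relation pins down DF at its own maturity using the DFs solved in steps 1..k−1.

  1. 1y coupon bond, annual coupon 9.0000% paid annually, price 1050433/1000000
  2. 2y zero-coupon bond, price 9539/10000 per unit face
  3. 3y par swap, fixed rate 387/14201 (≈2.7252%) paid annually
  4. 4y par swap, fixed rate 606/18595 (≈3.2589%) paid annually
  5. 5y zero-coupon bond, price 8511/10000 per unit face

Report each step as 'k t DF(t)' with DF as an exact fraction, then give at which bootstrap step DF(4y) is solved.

step 1 [1y] bond c/1=9/100: DF=(1050433/1000000 − 9/100·(0))/(1+9/100) = 9637/10000 ≈ 0.963700
step 2 [2y] zero: DF = P = 9539/10000 ≈ 0.953900
step 3 [3y] swap r/1=387/14201: DF=(1 − 387/14201·(0.963700+0.953900))/(1+387/14201) = 4613/5000 ≈ 0.922600
step 4 [4y] swap r/1=606/18595: DF=(1 − 606/18595·(0.963700+0.953900+0.922600))/(1+606/18595) = 2197/2500 ≈ 0.878800
step 5 [5y] zero: DF = P = 8511/10000 ≈ 0.851100

1 1 9637/10000
2 2 9539/10000
3 3 4613/5000
4 4 2197/2500
5 5 8511/10000
DF(4y) is solved at step 4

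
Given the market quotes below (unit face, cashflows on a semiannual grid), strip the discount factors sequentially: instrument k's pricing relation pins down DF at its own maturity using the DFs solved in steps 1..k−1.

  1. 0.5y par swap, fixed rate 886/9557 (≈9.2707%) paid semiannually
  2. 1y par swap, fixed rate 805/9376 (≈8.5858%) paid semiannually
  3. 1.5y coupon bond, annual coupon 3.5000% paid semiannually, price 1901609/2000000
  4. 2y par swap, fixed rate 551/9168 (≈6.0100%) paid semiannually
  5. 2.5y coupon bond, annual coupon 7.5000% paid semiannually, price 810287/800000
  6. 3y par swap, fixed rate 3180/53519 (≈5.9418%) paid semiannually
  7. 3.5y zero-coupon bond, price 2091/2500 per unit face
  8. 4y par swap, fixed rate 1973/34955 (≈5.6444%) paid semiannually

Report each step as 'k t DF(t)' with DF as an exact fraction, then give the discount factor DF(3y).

1 1/2 9557/10000
2 1 1839/2000
3 3/2 4511/5000
4 2 4449/5000
5 5/2 8437/10000
6 3 841/1000
7 7/2 2091/2500
8 4 8027/10000
DF(3y) = 841/1000 ≈ 0.841000

step 1 [0.5y] swap r/2=443/9557: DF=(1 − 443/9557·(0))/(1+443/9557) = 9557/10000 ≈ 0.955700
step 2 [1y] swap r/2=805/18752: DF=(1 − 805/18752·(0.955700))/(1+805/18752) = 1839/2000 ≈ 0.919500
step 3 [1.5y] bond c/2=7/400: DF=(1901609/2000000 − 7/400·(0.955700+0.919500))/(1+7/400) = 4511/5000 ≈ 0.902200
step 4 [2y] swap r/2=551/18336: DF=(1 − 551/18336·(0.955700+0.919500+0.902200))/(1+551/18336) = 4449/5000 ≈ 0.889800
step 5 [2.5y] bond c/2=3/80: DF=(810287/800000 − 3/80·(0.955700+0.919500+0.902200+0.889800))/(1+3/80) = 8437/10000 ≈ 0.843700
step 6 [3y] swap r/2=1590/53519: DF=(1 − 1590/53519·(0.955700+0.919500+0.902200+0.889800+0.843700))/(1+1590/53519) = 841/1000 ≈ 0.841000
step 7 [3.5y] zero: DF = P = 2091/2500 ≈ 0.836400
step 8 [4y] swap r/2=1973/69910: DF=(1 − 1973/69910·(0.955700+0.919500+0.902200+0.889800+0.843700+0.841000+0.836400))/(1+1973/69910) = 8027/10000 ≈ 0.802700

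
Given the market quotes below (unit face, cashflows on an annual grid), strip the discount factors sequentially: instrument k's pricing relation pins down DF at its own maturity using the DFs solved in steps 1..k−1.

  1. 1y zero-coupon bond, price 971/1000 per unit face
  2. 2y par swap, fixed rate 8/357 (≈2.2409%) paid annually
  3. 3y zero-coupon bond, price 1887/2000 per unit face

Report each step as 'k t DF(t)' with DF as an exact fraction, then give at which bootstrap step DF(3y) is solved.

step 1 [1y] zero: DF = P = 971/1000 ≈ 0.971000
step 2 [2y] swap r/1=8/357: DF=(1 − 8/357·(0.971000))/(1+8/357) = 598/625 ≈ 0.956800
step 3 [3y] zero: DF = P = 1887/2000 ≈ 0.943500

1 1 971/1000
2 2 598/625
3 3 1887/2000
DF(3y) is solved at step 3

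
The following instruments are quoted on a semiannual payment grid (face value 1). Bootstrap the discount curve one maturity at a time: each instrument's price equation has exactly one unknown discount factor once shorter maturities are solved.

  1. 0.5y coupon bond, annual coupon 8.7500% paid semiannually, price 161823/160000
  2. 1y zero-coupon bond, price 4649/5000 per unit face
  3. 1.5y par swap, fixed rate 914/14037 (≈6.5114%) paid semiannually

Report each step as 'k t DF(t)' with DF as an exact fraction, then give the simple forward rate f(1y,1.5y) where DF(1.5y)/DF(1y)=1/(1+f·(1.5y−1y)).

1 1/2 969/1000
2 1 4649/5000
3 3/2 4543/5000
f(1y,1.5y) = ((4649/5000)/(4543/5000) − 1)/(1/2) = 212/4543 ≈ 4.6665%

step 1 [0.5y] bond c/2=7/160: DF=(161823/160000 − 7/160·(0))/(1+7/160) = 969/1000 ≈ 0.969000
step 2 [1y] zero: DF = P = 4649/5000 ≈ 0.929800
step 3 [1.5y] swap r/2=457/14037: DF=(1 − 457/14037·(0.969000+0.929800))/(1+457/14037) = 4543/5000 ≈ 0.908600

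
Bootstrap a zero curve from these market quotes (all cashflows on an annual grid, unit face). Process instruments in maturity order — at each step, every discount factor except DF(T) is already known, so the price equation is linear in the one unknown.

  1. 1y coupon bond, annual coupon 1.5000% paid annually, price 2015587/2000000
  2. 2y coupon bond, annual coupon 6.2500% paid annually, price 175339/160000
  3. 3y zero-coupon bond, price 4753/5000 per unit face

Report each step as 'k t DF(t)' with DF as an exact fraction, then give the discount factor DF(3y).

1 1 9929/10000
2 2 973/1000
3 3 4753/5000
DF(3y) = 4753/5000 ≈ 0.950600

step 1 [1y] bond c/1=3/200: DF=(2015587/2000000 − 3/200·(0))/(1+3/200) = 9929/10000 ≈ 0.992900
step 2 [2y] bond c/1=1/16: DF=(175339/160000 − 1/16·(0.992900))/(1+1/16) = 973/1000 ≈ 0.973000
step 3 [3y] zero: DF = P = 4753/5000 ≈ 0.950600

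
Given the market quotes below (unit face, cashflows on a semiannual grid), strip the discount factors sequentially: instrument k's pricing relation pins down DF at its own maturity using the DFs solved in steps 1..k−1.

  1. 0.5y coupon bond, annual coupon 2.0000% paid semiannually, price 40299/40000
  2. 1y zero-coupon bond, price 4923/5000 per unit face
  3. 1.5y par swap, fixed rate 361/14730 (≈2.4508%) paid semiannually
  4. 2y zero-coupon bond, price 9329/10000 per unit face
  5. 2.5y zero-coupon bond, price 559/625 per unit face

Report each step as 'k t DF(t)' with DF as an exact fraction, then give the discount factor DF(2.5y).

1 1/2 399/400
2 1 4923/5000
3 3/2 9639/10000
4 2 9329/10000
5 5/2 559/625
DF(2.5y) = 559/625 ≈ 0.894400

step 1 [0.5y] bond c/2=1/100: DF=(40299/40000 − 1/100·(0))/(1+1/100) = 399/400 ≈ 0.997500
step 2 [1y] zero: DF = P = 4923/5000 ≈ 0.984600
step 3 [1.5y] swap r/2=361/29460: DF=(1 − 361/29460·(0.997500+0.984600))/(1+361/29460) = 9639/10000 ≈ 0.963900
step 4 [2y] zero: DF = P = 9329/10000 ≈ 0.932900
step 5 [2.5y] zero: DF = P = 559/625 ≈ 0.894400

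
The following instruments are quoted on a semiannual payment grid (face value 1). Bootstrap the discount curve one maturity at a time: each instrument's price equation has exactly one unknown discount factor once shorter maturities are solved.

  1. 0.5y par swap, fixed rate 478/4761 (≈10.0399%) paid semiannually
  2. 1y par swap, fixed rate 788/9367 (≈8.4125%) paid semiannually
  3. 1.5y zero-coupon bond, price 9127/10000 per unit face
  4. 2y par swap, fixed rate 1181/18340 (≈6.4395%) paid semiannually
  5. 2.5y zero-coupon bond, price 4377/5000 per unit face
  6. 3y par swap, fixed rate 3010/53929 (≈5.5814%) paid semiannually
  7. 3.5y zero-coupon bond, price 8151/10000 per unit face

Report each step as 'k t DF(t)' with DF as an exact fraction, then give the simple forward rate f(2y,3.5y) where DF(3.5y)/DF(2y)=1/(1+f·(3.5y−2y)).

1 1/2 4761/5000
2 1 2303/2500
3 3/2 9127/10000
4 2 8819/10000
5 5/2 4377/5000
6 3 1699/2000
7 7/2 8151/10000
f(2y,3.5y) = ((8819/10000)/(8151/10000) − 1)/(3/2) = 1336/24453 ≈ 5.4635%

step 1 [0.5y] swap r/2=239/4761: DF=(1 − 239/4761·(0))/(1+239/4761) = 4761/5000 ≈ 0.952200
step 2 [1y] swap r/2=394/9367: DF=(1 − 394/9367·(0.952200))/(1+394/9367) = 2303/2500 ≈ 0.921200
step 3 [1.5y] zero: DF = P = 9127/10000 ≈ 0.912700
step 4 [2y] swap r/2=1181/36680: DF=(1 − 1181/36680·(0.952200+0.921200+0.912700))/(1+1181/36680) = 8819/10000 ≈ 0.881900
step 5 [2.5y] zero: DF = P = 4377/5000 ≈ 0.875400
step 6 [3y] swap r/2=1505/53929: DF=(1 − 1505/53929·(0.952200+0.921200+0.912700+0.881900+0.875400))/(1+1505/53929) = 1699/2000 ≈ 0.849500
step 7 [3.5y] zero: DF = P = 8151/10000 ≈ 0.815100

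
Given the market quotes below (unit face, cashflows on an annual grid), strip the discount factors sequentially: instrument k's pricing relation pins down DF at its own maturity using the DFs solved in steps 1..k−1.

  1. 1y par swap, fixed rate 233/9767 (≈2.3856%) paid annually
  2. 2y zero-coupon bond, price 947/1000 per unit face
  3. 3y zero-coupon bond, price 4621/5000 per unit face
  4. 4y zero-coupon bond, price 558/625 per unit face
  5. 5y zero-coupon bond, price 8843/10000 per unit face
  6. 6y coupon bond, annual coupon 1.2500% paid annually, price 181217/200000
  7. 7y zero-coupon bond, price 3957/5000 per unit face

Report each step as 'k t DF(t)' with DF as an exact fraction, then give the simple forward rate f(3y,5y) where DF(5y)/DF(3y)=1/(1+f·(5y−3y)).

1 1 9767/10000
2 2 947/1000
3 3 4621/5000
4 4 558/625
5 5 8843/10000
6 6 4189/5000
7 7 3957/5000
f(3y,5y) = ((4621/5000)/(8843/10000) − 1)/(2) = 399/17686 ≈ 2.2560%

step 1 [1y] swap r/1=233/9767: DF=(1 − 233/9767·(0))/(1+233/9767) = 9767/10000 ≈ 0.976700
step 2 [2y] zero: DF = P = 947/1000 ≈ 0.947000
step 3 [3y] zero: DF = P = 4621/5000 ≈ 0.924200
step 4 [4y] zero: DF = P = 558/625 ≈ 0.892800
step 5 [5y] zero: DF = P = 8843/10000 ≈ 0.884300
step 6 [6y] bond c/1=1/80: DF=(181217/200000 − 1/80·(0.976700+0.947000+0.924200+0.892800+0.884300))/(1+1/80) = 4189/5000 ≈ 0.837800
step 7 [7y] zero: DF = P = 3957/5000 ≈ 0.791400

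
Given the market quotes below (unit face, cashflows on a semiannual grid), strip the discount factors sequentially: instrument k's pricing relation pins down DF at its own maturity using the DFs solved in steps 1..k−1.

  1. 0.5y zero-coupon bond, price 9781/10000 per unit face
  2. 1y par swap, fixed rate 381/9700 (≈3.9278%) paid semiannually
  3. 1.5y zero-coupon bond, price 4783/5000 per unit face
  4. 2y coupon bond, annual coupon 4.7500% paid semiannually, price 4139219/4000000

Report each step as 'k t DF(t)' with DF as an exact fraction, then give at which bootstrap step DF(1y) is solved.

step 1 [0.5y] zero: DF = P = 9781/10000 ≈ 0.978100
step 2 [1y] swap r/2=381/19400: DF=(1 − 381/19400·(0.978100))/(1+381/19400) = 9619/10000 ≈ 0.961900
step 3 [1.5y] zero: DF = P = 4783/5000 ≈ 0.956600
step 4 [2y] bond c/2=19/800: DF=(4139219/4000000 − 19/800·(0.978100+0.961900+0.956600))/(1+19/800) = 2359/2500 ≈ 0.943600

1 1/2 9781/10000
2 1 9619/10000
3 3/2 4783/5000
4 2 2359/2500
DF(1y) is solved at step 2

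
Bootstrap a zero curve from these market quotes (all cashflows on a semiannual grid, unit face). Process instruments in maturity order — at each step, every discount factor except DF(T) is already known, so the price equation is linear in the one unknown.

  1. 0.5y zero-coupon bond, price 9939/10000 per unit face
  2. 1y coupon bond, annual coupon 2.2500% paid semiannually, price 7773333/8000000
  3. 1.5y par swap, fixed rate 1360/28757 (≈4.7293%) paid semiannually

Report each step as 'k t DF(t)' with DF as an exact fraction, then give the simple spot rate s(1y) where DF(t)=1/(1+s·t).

1 1/2 9939/10000
2 1 4749/5000
3 3/2 233/250
s(1y) = (1/(4749/5000) − 1)/(1) = 251/4749 ≈ 5.2853%

step 1 [0.5y] zero: DF = P = 9939/10000 ≈ 0.993900
step 2 [1y] bond c/2=9/800: DF=(7773333/8000000 − 9/800·(0.993900))/(1+9/800) = 4749/5000 ≈ 0.949800
step 3 [1.5y] swap r/2=680/28757: DF=(1 − 680/28757·(0.993900+0.949800))/(1+680/28757) = 233/250 ≈ 0.932000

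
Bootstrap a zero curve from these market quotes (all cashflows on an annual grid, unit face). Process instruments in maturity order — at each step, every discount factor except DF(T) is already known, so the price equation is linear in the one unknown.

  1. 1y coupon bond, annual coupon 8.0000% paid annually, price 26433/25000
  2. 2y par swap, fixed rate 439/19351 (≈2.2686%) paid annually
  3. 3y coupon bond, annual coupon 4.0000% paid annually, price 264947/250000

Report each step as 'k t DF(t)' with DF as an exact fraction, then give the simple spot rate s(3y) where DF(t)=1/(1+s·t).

step 1 [1y] bond c/1=2/25: DF=(26433/25000 − 2/25·(0))/(1+2/25) = 979/1000 ≈ 0.979000
step 2 [2y] swap r/1=439/19351: DF=(1 − 439/19351·(0.979000))/(1+439/19351) = 9561/10000 ≈ 0.956100
step 3 [3y] bond c/1=1/25: DF=(264947/250000 − 1/25·(0.979000+0.956100))/(1+1/25) = 4723/5000 ≈ 0.944600

1 1 979/1000
2 2 9561/10000
3 3 4723/5000
s(3y) = (1/(4723/5000) − 1)/(3) = 277/14169 ≈ 1.9550%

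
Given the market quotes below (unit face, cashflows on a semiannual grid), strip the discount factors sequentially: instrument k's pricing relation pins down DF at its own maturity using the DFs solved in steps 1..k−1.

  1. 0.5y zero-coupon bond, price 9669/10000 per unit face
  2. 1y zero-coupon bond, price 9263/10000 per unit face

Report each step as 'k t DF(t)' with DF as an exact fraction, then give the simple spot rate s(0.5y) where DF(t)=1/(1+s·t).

step 1 [0.5y] zero: DF = P = 9669/10000 ≈ 0.966900
step 2 [1y] zero: DF = P = 9263/10000 ≈ 0.926300

1 1/2 9669/10000
2 1 9263/10000
s(0.5y) = (1/(9669/10000) − 1)/(1/2) = 662/9669 ≈ 6.8466%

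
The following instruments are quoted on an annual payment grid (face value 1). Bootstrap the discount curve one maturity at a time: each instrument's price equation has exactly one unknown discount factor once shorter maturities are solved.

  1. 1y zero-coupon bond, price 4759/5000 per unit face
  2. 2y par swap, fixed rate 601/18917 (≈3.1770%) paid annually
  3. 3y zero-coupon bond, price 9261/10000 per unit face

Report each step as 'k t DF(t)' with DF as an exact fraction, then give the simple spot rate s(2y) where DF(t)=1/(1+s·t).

step 1 [1y] zero: DF = P = 4759/5000 ≈ 0.951800
step 2 [2y] swap r/1=601/18917: DF=(1 − 601/18917·(0.951800))/(1+601/18917) = 9399/10000 ≈ 0.939900
step 3 [3y] zero: DF = P = 9261/10000 ≈ 0.926100

1 1 4759/5000
2 2 9399/10000
3 3 9261/10000
s(2y) = (1/(9399/10000) − 1)/(2) = 601/18798 ≈ 3.1971%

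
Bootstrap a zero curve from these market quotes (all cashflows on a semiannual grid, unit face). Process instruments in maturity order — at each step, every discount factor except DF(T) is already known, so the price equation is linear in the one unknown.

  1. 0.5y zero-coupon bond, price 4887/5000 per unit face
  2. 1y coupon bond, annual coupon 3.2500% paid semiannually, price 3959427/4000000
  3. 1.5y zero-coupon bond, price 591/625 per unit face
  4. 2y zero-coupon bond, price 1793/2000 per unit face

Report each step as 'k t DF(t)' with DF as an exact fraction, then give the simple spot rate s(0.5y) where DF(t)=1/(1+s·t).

step 1 [0.5y] zero: DF = P = 4887/5000 ≈ 0.977400
step 2 [1y] bond c/2=13/800: DF=(3959427/4000000 − 13/800·(0.977400))/(1+13/800) = 599/625 ≈ 0.958400
step 3 [1.5y] zero: DF = P = 591/625 ≈ 0.945600
step 4 [2y] zero: DF = P = 1793/2000 ≈ 0.896500

1 1/2 4887/5000
2 1 599/625
3 3/2 591/625
4 2 1793/2000
s(0.5y) = (1/(4887/5000) − 1)/(1/2) = 226/4887 ≈ 4.6245%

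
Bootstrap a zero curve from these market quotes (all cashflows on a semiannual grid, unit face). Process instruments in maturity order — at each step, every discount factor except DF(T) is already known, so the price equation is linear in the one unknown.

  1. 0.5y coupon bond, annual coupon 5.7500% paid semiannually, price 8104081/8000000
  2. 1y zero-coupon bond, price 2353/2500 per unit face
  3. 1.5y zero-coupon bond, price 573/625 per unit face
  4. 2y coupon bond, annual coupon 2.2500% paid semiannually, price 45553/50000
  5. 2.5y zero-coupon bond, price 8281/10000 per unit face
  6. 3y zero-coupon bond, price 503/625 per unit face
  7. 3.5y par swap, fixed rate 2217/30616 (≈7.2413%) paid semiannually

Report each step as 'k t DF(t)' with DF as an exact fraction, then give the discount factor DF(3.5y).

step 1 [0.5y] bond c/2=23/800: DF=(8104081/8000000 − 23/800·(0))/(1+23/800) = 9847/10000 ≈ 0.984700
step 2 [1y] zero: DF = P = 2353/2500 ≈ 0.941200
step 3 [1.5y] zero: DF = P = 573/625 ≈ 0.916800
step 4 [2y] bond c/2=9/800: DF=(45553/50000 − 9/800·(0.984700+0.941200+0.916800))/(1+9/800) = 8693/10000 ≈ 0.869300
step 5 [2.5y] zero: DF = P = 8281/10000 ≈ 0.828100
step 6 [3y] zero: DF = P = 503/625 ≈ 0.804800
step 7 [3.5y] swap r/2=2217/61232: DF=(1 − 2217/61232·(0.984700+0.941200+0.916800+0.869300+0.828100+0.804800))/(1+2217/61232) = 7783/10000 ≈ 0.778300

1 1/2 9847/10000
2 1 2353/2500
3 3/2 573/625
4 2 8693/10000
5 5/2 8281/10000
6 3 503/625
7 7/2 7783/10000
DF(3.5y) = 7783/10000 ≈ 0.778300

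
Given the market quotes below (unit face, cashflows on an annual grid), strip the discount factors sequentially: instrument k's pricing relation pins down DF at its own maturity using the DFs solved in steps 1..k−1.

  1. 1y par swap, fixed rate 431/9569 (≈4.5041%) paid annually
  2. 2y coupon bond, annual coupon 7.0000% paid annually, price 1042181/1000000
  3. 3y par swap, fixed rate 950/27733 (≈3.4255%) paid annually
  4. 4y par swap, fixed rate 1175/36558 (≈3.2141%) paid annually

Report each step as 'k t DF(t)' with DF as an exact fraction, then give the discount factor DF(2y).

1 1 9569/10000
2 2 4557/5000
3 3 181/200
4 4 353/400
DF(2y) = 4557/5000 ≈ 0.911400

step 1 [1y] swap r/1=431/9569: DF=(1 − 431/9569·(0))/(1+431/9569) = 9569/10000 ≈ 0.956900
step 2 [2y] bond c/1=7/100: DF=(1042181/1000000 − 7/100·(0.956900))/(1+7/100) = 4557/5000 ≈ 0.911400
step 3 [3y] swap r/1=950/27733: DF=(1 − 950/27733·(0.956900+0.911400))/(1+950/27733) = 181/200 ≈ 0.905000
step 4 [4y] swap r/1=1175/36558: DF=(1 − 1175/36558·(0.956900+0.911400+0.905000))/(1+1175/36558) = 353/400 ≈ 0.882500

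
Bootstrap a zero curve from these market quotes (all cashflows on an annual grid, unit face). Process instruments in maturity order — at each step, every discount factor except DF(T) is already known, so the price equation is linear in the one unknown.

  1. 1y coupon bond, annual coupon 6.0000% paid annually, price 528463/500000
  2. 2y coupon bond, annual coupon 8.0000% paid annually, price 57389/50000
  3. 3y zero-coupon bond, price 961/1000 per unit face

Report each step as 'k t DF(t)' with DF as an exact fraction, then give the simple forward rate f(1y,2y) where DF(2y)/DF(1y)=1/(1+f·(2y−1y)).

1 1 9971/10000
2 2 9889/10000
3 3 961/1000
f(1y,2y) = ((9971/10000)/(9889/10000) − 1)/(1) = 82/9889 ≈ 0.8292%

step 1 [1y] bond c/1=3/50: DF=(528463/500000 − 3/50·(0))/(1+3/50) = 9971/10000 ≈ 0.997100
step 2 [2y] bond c/1=2/25: DF=(57389/50000 − 2/25·(0.997100))/(1+2/25) = 9889/10000 ≈ 0.988900
step 3 [3y] zero: DF = P = 961/1000 ≈ 0.961000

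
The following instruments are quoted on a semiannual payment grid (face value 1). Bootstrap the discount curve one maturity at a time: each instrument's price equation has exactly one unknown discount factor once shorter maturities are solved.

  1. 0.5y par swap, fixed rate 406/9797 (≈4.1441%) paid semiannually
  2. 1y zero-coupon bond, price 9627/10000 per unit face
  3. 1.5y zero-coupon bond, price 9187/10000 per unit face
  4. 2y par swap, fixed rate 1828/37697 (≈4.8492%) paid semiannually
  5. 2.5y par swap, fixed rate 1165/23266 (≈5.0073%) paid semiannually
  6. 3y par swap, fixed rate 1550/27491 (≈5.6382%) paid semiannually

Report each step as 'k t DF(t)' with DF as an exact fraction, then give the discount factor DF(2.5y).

1 1/2 9797/10000
2 1 9627/10000
3 3/2 9187/10000
4 2 4543/5000
5 5/2 1767/2000
6 3 169/200
DF(2.5y) = 1767/2000 ≈ 0.883500

step 1 [0.5y] swap r/2=203/9797: DF=(1 − 203/9797·(0))/(1+203/9797) = 9797/10000 ≈ 0.979700
step 2 [1y] zero: DF = P = 9627/10000 ≈ 0.962700
step 3 [1.5y] zero: DF = P = 9187/10000 ≈ 0.918700
step 4 [2y] swap r/2=914/37697: DF=(1 − 914/37697·(0.979700+0.962700+0.918700))/(1+914/37697) = 4543/5000 ≈ 0.908600
step 5 [2.5y] swap r/2=1165/46532: DF=(1 − 1165/46532·(0.979700+0.962700+0.918700+0.908600))/(1+1165/46532) = 1767/2000 ≈ 0.883500
step 6 [3y] swap r/2=775/27491: DF=(1 − 775/27491·(0.979700+0.962700+0.918700+0.908600+0.883500))/(1+775/27491) = 169/200 ≈ 0.845000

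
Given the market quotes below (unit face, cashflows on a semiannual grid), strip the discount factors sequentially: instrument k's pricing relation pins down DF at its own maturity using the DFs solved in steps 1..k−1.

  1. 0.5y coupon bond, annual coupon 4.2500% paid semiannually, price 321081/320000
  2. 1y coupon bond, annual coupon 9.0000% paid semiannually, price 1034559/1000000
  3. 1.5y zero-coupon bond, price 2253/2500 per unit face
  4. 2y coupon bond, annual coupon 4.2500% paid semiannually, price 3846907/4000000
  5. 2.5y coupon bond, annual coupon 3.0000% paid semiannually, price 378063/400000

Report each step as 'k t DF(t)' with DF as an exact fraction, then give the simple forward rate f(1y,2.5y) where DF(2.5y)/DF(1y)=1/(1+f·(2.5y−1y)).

1 1/2 393/400
2 1 9477/10000
3 3/2 2253/2500
4 2 2207/2500
5 5/2 8763/10000
f(1y,2.5y) = ((9477/10000)/(8763/10000) − 1)/(3/2) = 476/8763 ≈ 5.4319%

step 1 [0.5y] bond c/2=17/800: DF=(321081/320000 − 17/800·(0))/(1+17/800) = 393/400 ≈ 0.982500
step 2 [1y] bond c/2=9/200: DF=(1034559/1000000 − 9/200·(0.982500))/(1+9/200) = 9477/10000 ≈ 0.947700
step 3 [1.5y] zero: DF = P = 2253/2500 ≈ 0.901200
step 4 [2y] bond c/2=17/800: DF=(3846907/4000000 − 17/800·(0.982500+0.947700+0.901200))/(1+17/800) = 2207/2500 ≈ 0.882800
step 5 [2.5y] bond c/2=3/200: DF=(378063/400000 − 3/200·(0.982500+0.947700+0.901200+0.882800))/(1+3/200) = 8763/10000 ≈ 0.876300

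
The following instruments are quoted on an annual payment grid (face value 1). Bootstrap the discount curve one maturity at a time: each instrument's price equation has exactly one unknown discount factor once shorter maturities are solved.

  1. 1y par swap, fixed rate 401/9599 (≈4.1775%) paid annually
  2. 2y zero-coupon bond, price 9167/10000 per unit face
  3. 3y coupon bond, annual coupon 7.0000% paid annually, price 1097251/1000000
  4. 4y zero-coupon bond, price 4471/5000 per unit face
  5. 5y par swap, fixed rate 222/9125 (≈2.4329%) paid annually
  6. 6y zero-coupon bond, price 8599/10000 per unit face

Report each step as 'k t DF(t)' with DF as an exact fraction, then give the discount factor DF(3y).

step 1 [1y] swap r/1=401/9599: DF=(1 − 401/9599·(0))/(1+401/9599) = 9599/10000 ≈ 0.959900
step 2 [2y] zero: DF = P = 9167/10000 ≈ 0.916700
step 3 [3y] bond c/1=7/100: DF=(1097251/1000000 − 7/100·(0.959900+0.916700))/(1+7/100) = 9027/10000 ≈ 0.902700
step 4 [4y] zero: DF = P = 4471/5000 ≈ 0.894200
step 5 [5y] swap r/1=222/9125: DF=(1 − 222/9125·(0.959900+0.916700+0.902700+0.894200))/(1+222/9125) = 889/1000 ≈ 0.889000
step 6 [6y] zero: DF = P = 8599/10000 ≈ 0.859900

1 1 9599/10000
2 2 9167/10000
3 3 9027/10000
4 4 4471/5000
5 5 889/1000
6 6 8599/10000
DF(3y) = 9027/10000 ≈ 0.902700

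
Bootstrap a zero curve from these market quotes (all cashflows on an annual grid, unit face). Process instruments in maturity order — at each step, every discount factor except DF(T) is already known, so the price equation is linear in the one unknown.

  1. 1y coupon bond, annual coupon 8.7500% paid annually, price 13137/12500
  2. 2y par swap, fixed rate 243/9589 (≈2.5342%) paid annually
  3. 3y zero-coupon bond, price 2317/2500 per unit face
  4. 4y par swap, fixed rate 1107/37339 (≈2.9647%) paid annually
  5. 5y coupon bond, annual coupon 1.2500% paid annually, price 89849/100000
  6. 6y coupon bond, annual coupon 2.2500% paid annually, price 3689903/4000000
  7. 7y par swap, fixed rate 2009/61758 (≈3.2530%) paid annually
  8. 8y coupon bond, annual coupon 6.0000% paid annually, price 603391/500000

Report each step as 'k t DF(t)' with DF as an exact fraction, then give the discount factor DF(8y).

step 1 [1y] bond c/1=7/80: DF=(13137/12500 − 7/80·(0))/(1+7/80) = 604/625 ≈ 0.966400
step 2 [2y] swap r/1=243/9589: DF=(1 − 243/9589·(0.966400))/(1+243/9589) = 4757/5000 ≈ 0.951400
step 3 [3y] zero: DF = P = 2317/2500 ≈ 0.926800
step 4 [4y] swap r/1=1107/37339: DF=(1 − 1107/37339·(0.966400+0.951400+0.926800))/(1+1107/37339) = 8893/10000 ≈ 0.889300
step 5 [5y] bond c/1=1/80: DF=(89849/100000 − 1/80·(0.966400+0.951400+0.926800+0.889300))/(1+1/80) = 8413/10000 ≈ 0.841300
step 6 [6y] bond c/1=9/400: DF=(3689903/4000000 − 9/400·(0.966400+0.951400+0.926800+0.889300+0.841300))/(1+9/400) = 1603/2000 ≈ 0.801500
step 7 [7y] swap r/1=2009/61758: DF=(1 − 2009/61758·(0.966400+0.951400+0.926800+0.889300+0.841300+0.801500))/(1+2009/61758) = 7991/10000 ≈ 0.799100
step 8 [8y] bond c/1=3/50: DF=(603391/500000 − 3/50·(0.966400+0.951400+0.926800+0.889300+0.841300+0.801500+0.799100))/(1+3/50) = 7889/10000 ≈ 0.788900

1 1 604/625
2 2 4757/5000
3 3 2317/2500
4 4 8893/10000
5 5 8413/10000
6 6 1603/2000
7 7 7991/10000
8 8 7889/10000
DF(8y) = 7889/10000 ≈ 0.788900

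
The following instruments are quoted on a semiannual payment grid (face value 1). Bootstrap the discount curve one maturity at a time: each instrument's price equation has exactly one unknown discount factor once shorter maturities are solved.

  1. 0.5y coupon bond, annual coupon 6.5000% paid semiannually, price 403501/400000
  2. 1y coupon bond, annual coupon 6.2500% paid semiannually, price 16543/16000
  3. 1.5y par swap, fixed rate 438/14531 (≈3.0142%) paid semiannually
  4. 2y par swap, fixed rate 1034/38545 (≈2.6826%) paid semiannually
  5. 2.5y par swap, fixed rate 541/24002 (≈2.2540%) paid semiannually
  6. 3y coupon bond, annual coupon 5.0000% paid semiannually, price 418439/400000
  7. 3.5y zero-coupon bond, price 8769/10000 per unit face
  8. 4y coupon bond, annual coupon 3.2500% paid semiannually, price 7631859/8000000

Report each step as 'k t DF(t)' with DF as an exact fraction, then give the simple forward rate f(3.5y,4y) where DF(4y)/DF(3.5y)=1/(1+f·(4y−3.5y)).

1 1/2 977/1000
2 1 973/1000
3 3/2 4781/5000
4 2 9483/10000
5 5/2 9459/10000
6 3 1807/2000
7 7/2 8769/10000
8 4 1667/2000
f(3.5y,4y) = ((8769/10000)/(1667/2000) − 1)/(1/2) = 868/8335 ≈ 10.4139%

step 1 [0.5y] bond c/2=13/400: DF=(403501/400000 − 13/400·(0))/(1+13/400) = 977/1000 ≈ 0.977000
step 2 [1y] bond c/2=1/32: DF=(16543/16000 − 1/32·(0.977000))/(1+1/32) = 973/1000 ≈ 0.973000
step 3 [1.5y] swap r/2=219/14531: DF=(1 − 219/14531·(0.977000+0.973000))/(1+219/14531) = 4781/5000 ≈ 0.956200
step 4 [2y] swap r/2=517/38545: DF=(1 − 517/38545·(0.977000+0.973000+0.956200))/(1+517/38545) = 9483/10000 ≈ 0.948300
step 5 [2.5y] swap r/2=541/48004: DF=(1 − 541/48004·(0.977000+0.973000+0.956200+0.948300))/(1+541/48004) = 9459/10000 ≈ 0.945900
step 6 [3y] bond c/2=1/40: DF=(418439/400000 − 1/40·(0.977000+0.973000+0.956200+0.948300+0.945900))/(1+1/40) = 1807/2000 ≈ 0.903500
step 7 [3.5y] zero: DF = P = 8769/10000 ≈ 0.876900
step 8 [4y] bond c/2=13/800: DF=(7631859/8000000 − 13/800·(0.977000+0.973000+0.956200+0.948300+0.945900+0.903500+0.876900))/(1+13/800) = 1667/2000 ≈ 0.833500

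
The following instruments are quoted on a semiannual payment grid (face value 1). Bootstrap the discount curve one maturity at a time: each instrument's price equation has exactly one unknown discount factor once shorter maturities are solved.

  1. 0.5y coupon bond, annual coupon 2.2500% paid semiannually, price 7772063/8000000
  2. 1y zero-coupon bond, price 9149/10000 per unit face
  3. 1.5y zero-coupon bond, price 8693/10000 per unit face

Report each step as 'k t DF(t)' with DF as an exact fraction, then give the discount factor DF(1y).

1 1/2 9607/10000
2 1 9149/10000
3 3/2 8693/10000
DF(1y) = 9149/10000 ≈ 0.914900

step 1 [0.5y] bond c/2=9/800: DF=(7772063/8000000 − 9/800·(0))/(1+9/800) = 9607/10000 ≈ 0.960700
step 2 [1y] zero: DF = P = 9149/10000 ≈ 0.914900
step 3 [1.5y] zero: DF = P = 8693/10000 ≈ 0.869300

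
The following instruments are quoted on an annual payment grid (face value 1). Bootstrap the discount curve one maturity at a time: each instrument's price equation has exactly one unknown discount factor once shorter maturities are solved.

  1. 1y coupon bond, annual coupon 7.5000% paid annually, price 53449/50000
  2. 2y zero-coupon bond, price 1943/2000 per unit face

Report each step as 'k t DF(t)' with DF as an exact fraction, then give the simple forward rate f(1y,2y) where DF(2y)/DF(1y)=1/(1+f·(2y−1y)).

1 1 1243/1250
2 2 1943/2000
f(1y,2y) = ((1243/1250)/(1943/2000) − 1)/(1) = 229/9715 ≈ 2.3572%

step 1 [1y] bond c/1=3/40: DF=(53449/50000 − 3/40·(0))/(1+3/40) = 1243/1250 ≈ 0.994400
step 2 [2y] zero: DF = P = 1943/2000 ≈ 0.971500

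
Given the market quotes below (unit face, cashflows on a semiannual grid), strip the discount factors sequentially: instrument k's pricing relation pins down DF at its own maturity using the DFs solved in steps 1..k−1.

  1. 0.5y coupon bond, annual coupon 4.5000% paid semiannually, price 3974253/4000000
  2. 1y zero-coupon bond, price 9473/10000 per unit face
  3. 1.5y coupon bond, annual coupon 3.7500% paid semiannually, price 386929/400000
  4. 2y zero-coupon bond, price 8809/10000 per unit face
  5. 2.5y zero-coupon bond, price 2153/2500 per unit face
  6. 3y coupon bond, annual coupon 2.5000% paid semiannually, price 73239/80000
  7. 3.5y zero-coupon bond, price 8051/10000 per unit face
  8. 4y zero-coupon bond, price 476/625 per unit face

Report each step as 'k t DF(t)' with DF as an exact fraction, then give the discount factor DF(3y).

1 1/2 9717/10000
2 1 9473/10000
3 3/2 4571/5000
4 2 8809/10000
5 5/2 2153/2500
6 3 8477/10000
7 7/2 8051/10000
8 4 476/625
DF(3y) = 8477/10000 ≈ 0.847700

step 1 [0.5y] bond c/2=9/400: DF=(3974253/4000000 − 9/400·(0))/(1+9/400) = 9717/10000 ≈ 0.971700
step 2 [1y] zero: DF = P = 9473/10000 ≈ 0.947300
step 3 [1.5y] bond c/2=3/160: DF=(386929/400000 − 3/160·(0.971700+0.947300))/(1+3/160) = 4571/5000 ≈ 0.914200
step 4 [2y] zero: DF = P = 8809/10000 ≈ 0.880900
step 5 [2.5y] zero: DF = P = 2153/2500 ≈ 0.861200
step 6 [3y] bond c/2=1/80: DF=(73239/80000 − 1/80·(0.971700+0.947300+0.914200+0.880900+0.861200))/(1+1/80) = 8477/10000 ≈ 0.847700
step 7 [3.5y] zero: DF = P = 8051/10000 ≈ 0.805100
step 8 [4y] zero: DF = P = 476/625 ≈ 0.761600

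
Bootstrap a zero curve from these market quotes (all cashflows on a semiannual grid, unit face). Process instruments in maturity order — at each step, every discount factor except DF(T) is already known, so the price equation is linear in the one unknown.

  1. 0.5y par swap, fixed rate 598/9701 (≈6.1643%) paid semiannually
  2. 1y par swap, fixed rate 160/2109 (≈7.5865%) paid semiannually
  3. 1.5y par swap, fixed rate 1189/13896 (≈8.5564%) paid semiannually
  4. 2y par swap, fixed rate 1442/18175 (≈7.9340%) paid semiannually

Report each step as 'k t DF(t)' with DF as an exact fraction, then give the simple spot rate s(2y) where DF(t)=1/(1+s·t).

1 1/2 9701/10000
2 1 116/125
3 3/2 8811/10000
4 2 4279/5000
s(2y) = (1/(4279/5000) − 1)/(2) = 721/8558 ≈ 8.4249%

step 1 [0.5y] swap r/2=299/9701: DF=(1 − 299/9701·(0))/(1+299/9701) = 9701/10000 ≈ 0.970100
step 2 [1y] swap r/2=80/2109: DF=(1 − 80/2109·(0.970100))/(1+80/2109) = 116/125 ≈ 0.928000
step 3 [1.5y] swap r/2=1189/27792: DF=(1 − 1189/27792·(0.970100+0.928000))/(1+1189/27792) = 8811/10000 ≈ 0.881100
step 4 [2y] swap r/2=721/18175: DF=(1 − 721/18175·(0.970100+0.928000+0.881100))/(1+721/18175) = 4279/5000 ≈ 0.855800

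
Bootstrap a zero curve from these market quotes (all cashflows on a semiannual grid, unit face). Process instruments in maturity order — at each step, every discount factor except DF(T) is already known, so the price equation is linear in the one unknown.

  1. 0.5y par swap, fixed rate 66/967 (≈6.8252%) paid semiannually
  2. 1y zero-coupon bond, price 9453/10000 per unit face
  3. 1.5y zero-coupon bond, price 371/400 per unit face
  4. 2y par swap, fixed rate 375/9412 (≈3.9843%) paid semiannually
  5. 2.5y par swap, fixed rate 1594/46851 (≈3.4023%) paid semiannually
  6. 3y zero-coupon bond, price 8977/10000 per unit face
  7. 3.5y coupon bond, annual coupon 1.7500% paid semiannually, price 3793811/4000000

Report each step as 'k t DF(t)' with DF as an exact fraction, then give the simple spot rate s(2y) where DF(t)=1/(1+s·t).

1 1/2 967/1000
2 1 9453/10000
3 3/2 371/400
4 2 37/40
5 5/2 9203/10000
6 3 8977/10000
7 7/2 4459/5000
s(2y) = (1/(37/40) − 1)/(2) = 3/74 ≈ 4.0541%

step 1 [0.5y] swap r/2=33/967: DF=(1 − 33/967·(0))/(1+33/967) = 967/1000 ≈ 0.967000
step 2 [1y] zero: DF = P = 9453/10000 ≈ 0.945300
step 3 [1.5y] zero: DF = P = 371/400 ≈ 0.927500
step 4 [2y] swap r/2=375/18824: DF=(1 − 375/18824·(0.967000+0.945300+0.927500))/(1+375/18824) = 37/40 ≈ 0.925000
step 5 [2.5y] swap r/2=797/46851: DF=(1 − 797/46851·(0.967000+0.945300+0.927500+0.925000))/(1+797/46851) = 9203/10000 ≈ 0.920300
step 6 [3y] zero: DF = P = 8977/10000 ≈ 0.897700
step 7 [3.5y] bond c/2=7/800: DF=(3793811/4000000 − 7/800·(0.967000+0.945300+0.927500+0.925000+0.920300+0.897700))/(1+7/800) = 4459/5000 ≈ 0.891800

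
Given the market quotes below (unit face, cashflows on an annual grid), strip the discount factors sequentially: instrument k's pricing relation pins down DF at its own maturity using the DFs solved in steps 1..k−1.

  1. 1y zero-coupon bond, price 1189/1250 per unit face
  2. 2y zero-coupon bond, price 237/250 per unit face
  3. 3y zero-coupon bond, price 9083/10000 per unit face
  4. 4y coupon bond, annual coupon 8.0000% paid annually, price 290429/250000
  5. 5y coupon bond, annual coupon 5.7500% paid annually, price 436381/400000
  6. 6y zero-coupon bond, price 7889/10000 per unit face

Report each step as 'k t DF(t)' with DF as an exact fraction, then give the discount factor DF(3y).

step 1 [1y] zero: DF = P = 1189/1250 ≈ 0.951200
step 2 [2y] zero: DF = P = 237/250 ≈ 0.948000
step 3 [3y] zero: DF = P = 9083/10000 ≈ 0.908300
step 4 [4y] bond c/1=2/25: DF=(290429/250000 − 2/25·(0.951200+0.948000+0.908300))/(1+2/25) = 8677/10000 ≈ 0.867700
step 5 [5y] bond c/1=23/400: DF=(436381/400000 − 23/400·(0.951200+0.948000+0.908300+0.867700))/(1+23/400) = 4159/5000 ≈ 0.831800
step 6 [6y] zero: DF = P = 7889/10000 ≈ 0.788900

1 1 1189/1250
2 2 237/250
3 3 9083/10000
4 4 8677/10000
5 5 4159/5000
6 6 7889/10000
DF(3y) = 9083/10000 ≈ 0.908300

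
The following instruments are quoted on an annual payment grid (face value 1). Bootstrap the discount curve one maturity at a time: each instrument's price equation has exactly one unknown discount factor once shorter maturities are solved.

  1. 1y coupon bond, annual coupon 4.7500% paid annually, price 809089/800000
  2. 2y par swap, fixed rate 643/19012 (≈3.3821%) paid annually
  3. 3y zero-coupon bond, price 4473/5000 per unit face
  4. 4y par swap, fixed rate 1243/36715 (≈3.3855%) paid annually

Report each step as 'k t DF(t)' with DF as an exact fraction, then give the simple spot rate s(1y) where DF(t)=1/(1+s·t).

step 1 [1y] bond c/1=19/400: DF=(809089/800000 − 19/400·(0))/(1+19/400) = 1931/2000 ≈ 0.965500
step 2 [2y] swap r/1=643/19012: DF=(1 − 643/19012·(0.965500))/(1+643/19012) = 9357/10000 ≈ 0.935700
step 3 [3y] zero: DF = P = 4473/5000 ≈ 0.894600
step 4 [4y] swap r/1=1243/36715: DF=(1 − 1243/36715·(0.965500+0.935700+0.894600))/(1+1243/36715) = 8757/10000 ≈ 0.875700

1 1 1931/2000
2 2 9357/10000
3 3 4473/5000
4 4 8757/10000
s(1y) = (1/(1931/2000) − 1)/(1) = 69/1931 ≈ 3.5733%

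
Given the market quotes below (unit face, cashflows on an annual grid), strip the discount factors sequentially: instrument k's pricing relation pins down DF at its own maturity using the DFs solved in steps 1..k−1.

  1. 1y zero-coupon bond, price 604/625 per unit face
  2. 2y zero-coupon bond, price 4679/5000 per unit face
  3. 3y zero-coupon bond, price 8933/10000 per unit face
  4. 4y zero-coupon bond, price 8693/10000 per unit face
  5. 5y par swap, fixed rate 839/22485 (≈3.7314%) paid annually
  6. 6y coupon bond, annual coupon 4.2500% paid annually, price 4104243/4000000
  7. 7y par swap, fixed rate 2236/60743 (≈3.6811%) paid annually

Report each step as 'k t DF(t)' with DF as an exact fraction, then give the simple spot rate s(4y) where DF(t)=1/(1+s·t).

1 1 604/625
2 2 4679/5000
3 3 8933/10000
4 4 8693/10000
5 5 4161/5000
6 6 8009/10000
7 7 1941/2500
s(4y) = (1/(8693/10000) − 1)/(4) = 1307/34772 ≈ 3.7588%

step 1 [1y] zero: DF = P = 604/625 ≈ 0.966400
step 2 [2y] zero: DF = P = 4679/5000 ≈ 0.935800
step 3 [3y] zero: DF = P = 8933/10000 ≈ 0.893300
step 4 [4y] zero: DF = P = 8693/10000 ≈ 0.869300
step 5 [5y] swap r/1=839/22485: DF=(1 − 839/22485·(0.966400+0.935800+0.893300+0.869300))/(1+839/22485) = 4161/5000 ≈ 0.832200
step 6 [6y] bond c/1=17/400: DF=(4104243/4000000 − 17/400·(0.966400+0.935800+0.893300+0.869300+0.832200))/(1+17/400) = 8009/10000 ≈ 0.800900
step 7 [7y] swap r/1=2236/60743: DF=(1 − 2236/60743·(0.966400+0.935800+0.893300+0.869300+0.832200+0.800900))/(1+2236/60743) = 1941/2500 ≈ 0.776400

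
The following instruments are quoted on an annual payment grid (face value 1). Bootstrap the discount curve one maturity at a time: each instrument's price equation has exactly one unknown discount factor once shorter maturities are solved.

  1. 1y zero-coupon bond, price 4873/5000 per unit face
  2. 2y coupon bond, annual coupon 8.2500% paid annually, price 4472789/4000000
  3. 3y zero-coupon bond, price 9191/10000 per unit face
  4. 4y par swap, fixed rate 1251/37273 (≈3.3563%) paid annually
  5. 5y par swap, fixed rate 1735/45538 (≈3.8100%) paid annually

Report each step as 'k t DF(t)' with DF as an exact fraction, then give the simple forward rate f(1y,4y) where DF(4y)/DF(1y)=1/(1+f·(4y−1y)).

1 1 4873/5000
2 2 9587/10000
3 3 9191/10000
4 4 8749/10000
5 5 1653/2000
f(1y,4y) = ((4873/5000)/(8749/10000) − 1)/(3) = 997/26247 ≈ 3.7985%

step 1 [1y] zero: DF = P = 4873/5000 ≈ 0.974600
step 2 [2y] bond c/1=33/400: DF=(4472789/4000000 − 33/400·(0.974600))/(1+33/400) = 9587/10000 ≈ 0.958700
step 3 [3y] zero: DF = P = 9191/10000 ≈ 0.919100
step 4 [4y] swap r/1=1251/37273: DF=(1 − 1251/37273·(0.974600+0.958700+0.919100))/(1+1251/37273) = 8749/10000 ≈ 0.874900
step 5 [5y] swap r/1=1735/45538: DF=(1 − 1735/45538·(0.974600+0.958700+0.919100+0.874900))/(1+1735/45538) = 1653/2000 ≈ 0.826500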